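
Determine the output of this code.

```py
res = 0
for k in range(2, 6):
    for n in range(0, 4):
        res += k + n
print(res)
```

k=2,n=0: res = 0+2 = 2
k=2,n=1: res = 2+3 = 5
k=2,n=2: res = 5+4 = 9
k=2,n=3: res = 9+5 = 14
k=3,n=0: res = 14+3 = 17
k=3,n=1: res = 17+4 = 21
k=3,n=2: res = 21+5 = 26
k=3,n=3: res = 26+6 = 32
k=4,n=0: res = 32+4 = 36
k=4,n=1: res = 36+5 = 41
k=4,n=2: res = 41+6 = 47
k=4,n=3: res = 47+7 = 54
k=5,n=0: res = 54+5 = 59
k=5,n=1: res = 59+6 = 65
k=5,n=2: res = 65+7 = 72
k=5,n=3: res = 72+8 = 80

80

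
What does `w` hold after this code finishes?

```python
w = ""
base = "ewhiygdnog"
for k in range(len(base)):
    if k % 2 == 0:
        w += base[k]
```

k=0: add 'e' → 'e'
k=1: skip
k=2: add 'h' → 'eh'
k=3: skip
k=4: add 'y' → 'ehy'
k=5: skip
k=6: add 'd' → 'ehyd'
k=7: skip
k=8: add 'o' → 'ehydo'
k=9: skip

'ehydo'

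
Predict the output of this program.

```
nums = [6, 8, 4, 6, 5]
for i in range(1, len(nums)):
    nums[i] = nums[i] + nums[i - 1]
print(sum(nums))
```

i=1: nums[1] = 8+6 = 14 → [6, 14, 4, 6, 5]
i=2: nums[2] = 4+14 = 18 → [6, 14, 18, 6, 5]
i=3: nums[3] = 6+18 = 24 → [6, 14, 18, 24, 5]
i=4: nums[4] = 5+24 = 29 → [6, 14, 18, 24, 29]
sum = 91

91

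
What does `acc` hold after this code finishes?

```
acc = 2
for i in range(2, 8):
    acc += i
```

29

i=2: acc = 2+2 = 4
i=3: acc = 4+3 = 7
i=4: acc = 7+4 = 11
i=5: acc = 11+5 = 16
i=6: acc = 16+6 = 22
i=7: acc = 22+7 = 29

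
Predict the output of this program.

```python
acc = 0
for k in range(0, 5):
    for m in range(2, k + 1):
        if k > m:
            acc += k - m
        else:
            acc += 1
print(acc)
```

k=2,m=2: not 2>2, acc = 0+1 = 1
k=3,m=2: 3>2, acc = 1+1 = 2
k=3,m=3: not 3>3, acc = 2+1 = 3
k=4,m=2: 4>2, acc = 3+2 = 5
k=4,m=3: 4>3, acc = 5+1 = 6
k=4,m=4: not 4>4, acc = 6+1 = 7

7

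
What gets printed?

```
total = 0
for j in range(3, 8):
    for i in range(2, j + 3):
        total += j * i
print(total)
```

775

j=3,i=2: total = 0+6 = 6
j=3,i=3: total = 6+9 = 15
j=3,i=4: total = 15+12 = 27
j=3,i=5: total = 27+15 = 42
j=4,i=2: total = 42+8 = 50
j=4,i=3: total = 50+12 = 62
j=4,i=4: total = 62+16 = 78
j=4,i=5: total = 78+20 = 98
j=4,i=6: total = 98+24 = 122
j=5,i=2: total = 122+10 = 132
j=5,i=3: total = 132+15 = 147
j=5,i=4: total = 147+20 = 167
j=5,i=5: total = 167+25 = 192
j=5,i=6: total = 192+30 = 222
j=5,i=7: total = 222+35 = 257
j=6,i=2: total = 257+12 = 269
j=6,i=3: total = 269+18 = 287
j=6,i=4: total = 287+24 = 311
j=6,i=5: total = 311+30 = 341
j=6,i=6: total = 341+36 = 377
j=6,i=7: total = 377+42 = 419
j=6,i=8: total = 419+48 = 467
j=7,i=2: total = 467+14 = 481
j=7,i=3: total = 481+21 = 502
j=7,i=4: total = 502+28 = 530
j=7,i=5: total = 530+35 = 565
j=7,i=6: total = 565+42 = 607
j=7,i=7: total = 607+49 = 656
j=7,i=8: total = 656+56 = 712
j=7,i=9: total = 712+63 = 775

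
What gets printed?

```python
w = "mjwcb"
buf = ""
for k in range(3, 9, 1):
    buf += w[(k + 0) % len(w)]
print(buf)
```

k=3: add w[3]='c' → 'c'
k=4: add w[4]='b' → 'cb'
k=5: add w[0]='m' → 'cbm'
k=6: add w[1]='j' → 'cbmj'
k=7: add w[2]='w' → 'cbmjw'
k=8: add w[3]='c' → 'cbmjwc'

cbmjwc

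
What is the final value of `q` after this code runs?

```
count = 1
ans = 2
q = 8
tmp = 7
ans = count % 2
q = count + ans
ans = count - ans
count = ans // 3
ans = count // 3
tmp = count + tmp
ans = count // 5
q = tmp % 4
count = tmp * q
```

3

ans = 1%2 = 1
q = 1+1 = 2
ans = 1-1 = 0
count = 0//3 = 0
ans = 0//3 = 0
tmp = 0+7 = 7
ans = 0//5 = 0
q = 7%4 = 3
count = 7*3 = 21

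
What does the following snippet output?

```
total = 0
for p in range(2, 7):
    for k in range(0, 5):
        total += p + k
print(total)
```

150

p=2,k=0: total = 0+2 = 2
p=2,k=1: total = 2+3 = 5
p=2,k=2: total = 5+4 = 9
p=2,k=3: total = 9+5 = 14
p=2,k=4: total = 14+6 = 20
p=3,k=0: total = 20+3 = 23
p=3,k=1: total = 23+4 = 27
p=3,k=2: total = 27+5 = 32
p=3,k=3: total = 32+6 = 38
p=3,k=4: total = 38+7 = 45
p=4,k=0: total = 45+4 = 49
p=4,k=1: total = 49+5 = 54
p=4,k=2: total = 54+6 = 60
p=4,k=3: total = 60+7 = 67
p=4,k=4: total = 67+8 = 75
p=5,k=0: total = 75+5 = 80
p=5,k=1: total = 80+6 = 86
p=5,k=2: total = 86+7 = 93
p=5,k=3: total = 93+8 = 101
p=5,k=4: total = 101+9 = 110
p=6,k=0: total = 110+6 = 116
p=6,k=1: total = 116+7 = 123
p=6,k=2: total = 123+8 = 131
p=6,k=3: total = 131+9 = 140
p=6,k=4: total = 140+10 = 150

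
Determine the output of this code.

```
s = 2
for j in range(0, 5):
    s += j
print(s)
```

j=0: s = 2+0 = 2
j=1: s = 2+1 = 3
j=2: s = 3+2 = 5
j=3: s = 5+3 = 8
j=4: s = 8+4 = 12

12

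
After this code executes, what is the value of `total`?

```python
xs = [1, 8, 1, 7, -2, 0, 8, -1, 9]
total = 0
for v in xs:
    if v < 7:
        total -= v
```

v=1: <7, total = 0-1 = -1
v=8: not <7
v=1: <7, total = (-1)-1 = -2
v=7: not <7
v=-2: <7, total = (-2)-(-2) = 0
v=0: <7, total = 0-0 = 0
v=8: not <7
v=-1: <7, total = 0-(-1) = 1
v=9: not <7

1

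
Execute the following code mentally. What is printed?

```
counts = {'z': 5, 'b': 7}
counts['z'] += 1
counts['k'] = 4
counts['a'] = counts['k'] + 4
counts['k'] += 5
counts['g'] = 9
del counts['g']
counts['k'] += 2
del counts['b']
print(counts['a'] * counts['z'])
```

counts['z'] = 5+1 = 6 → {'z': 6, 'b': 7}
counts['k'] = 4 → {'z': 6, 'b': 7, 'k': 4}
counts['a'] = counts['k']+4 = 8 → {'z': 6, 'b': 7, 'k': 4, 'a': 8}
counts['k'] = 4+5 = 9 → {'z': 6, 'b': 7, 'k': 9, 'a': 8}
counts['g'] = 9 → {'z': 6, 'b': 7, 'k': 9, 'a': 8, 'g': 9}
del 'g' → {'z': 6, 'b': 7, 'k': 9, 'a': 8}
counts['k'] = 9+2 = 11 → {'z': 6, 'b': 7, 'k': 11, 'a': 8}
del 'b' → {'z': 6, 'k': 11, 'a': 8}
counts['a']*counts['z'] = 8*6 = 48

48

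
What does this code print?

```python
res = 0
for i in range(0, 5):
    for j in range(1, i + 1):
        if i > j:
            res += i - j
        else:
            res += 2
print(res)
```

i=1,j=1: not 1>1, res = 0+2 = 2
i=2,j=1: 2>1, res = 2+1 = 3
i=2,j=2: not 2>2, res = 3+2 = 5
i=3,j=1: 3>1, res = 5+2 = 7
i=3,j=2: 3>2, res = 7+1 = 8
i=3,j=3: not 3>3, res = 8+2 = 10
i=4,j=1: 4>1, res = 10+3 = 13
i=4,j=2: 4>2, res = 13+2 = 15
i=4,j=3: 4>3, res = 15+1 = 16
i=4,j=4: not 4>4, res = 16+2 = 18

18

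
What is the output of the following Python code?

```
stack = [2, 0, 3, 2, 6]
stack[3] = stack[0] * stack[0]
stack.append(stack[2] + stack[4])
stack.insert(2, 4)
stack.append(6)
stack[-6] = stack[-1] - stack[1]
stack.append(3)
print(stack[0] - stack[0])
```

stack[3] = stack[0]*stack[0] = 2*2 = 4 → [2, 0, 3, 4, 6]
append stack[2]+stack[4] = 3+6 = 9 → [2, 0, 3, 4, 6, 9]
insert 4 at 2 → [2, 0, 4, 3, 4, 6, 9]
append 6 → [2, 0, 4, 3, 4, 6, 9, 6]
stack[-6] = stack[-1]-stack[1] = 6-0 = 6 → [2, 0, 6, 3, 4, 6, 9, 6]
append 3 → [2, 0, 6, 3, 4, 6, 9, 6, 3]
stack[0]-stack[0] = 2-2 = 0

0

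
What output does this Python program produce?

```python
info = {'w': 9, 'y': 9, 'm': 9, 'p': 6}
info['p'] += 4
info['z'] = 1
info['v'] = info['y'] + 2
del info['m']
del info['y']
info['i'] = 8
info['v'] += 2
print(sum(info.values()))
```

41

info['p'] = 6+4 = 10 → {'w': 9, 'y': 9, 'm': 9, 'p': 10}
info['z'] = 1 → {'w': 9, 'y': 9, 'm': 9, 'p': 10, 'z': 1}
info['v'] = info['y']+2 = 11 → {'w': 9, 'y': 9, 'm': 9, 'p': 10, 'z': 1, 'v': 11}
del 'm' → {'w': 9, 'y': 9, 'p': 10, 'z': 1, 'v': 11}
del 'y' → {'w': 9, 'p': 10, 'z': 1, 'v': 11}
info['i'] = 8 → {'w': 9, 'p': 10, 'z': 1, 'v': 11, 'i': 8}
info['v'] = 11+2 = 13 → {'w': 9, 'p': 10, 'z': 1, 'v': 13, 'i': 8}
sum of values = 41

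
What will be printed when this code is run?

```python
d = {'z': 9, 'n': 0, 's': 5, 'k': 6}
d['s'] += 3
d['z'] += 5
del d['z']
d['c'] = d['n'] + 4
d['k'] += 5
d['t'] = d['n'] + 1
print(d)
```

{'n': 0, 's': 8, 'k': 11, 'c': 4, 't': 1}

d['s'] = 5+3 = 8 → {'z': 9, 'n': 0, 's': 8, 'k': 6}
d['z'] = 9+5 = 14 → {'z': 14, 'n': 0, 's': 8, 'k': 6}
del 'z' → {'n': 0, 's': 8, 'k': 6}
d['c'] = d['n']+4 = 4 → {'n': 0, 's': 8, 'k': 6, 'c': 4}
d['k'] = 6+5 = 11 → {'n': 0, 's': 8, 'k': 11, 'c': 4}
d['t'] = d['n']+1 = 1 → {'n': 0, 's': 8, 'k': 11, 'c': 4, 't': 1}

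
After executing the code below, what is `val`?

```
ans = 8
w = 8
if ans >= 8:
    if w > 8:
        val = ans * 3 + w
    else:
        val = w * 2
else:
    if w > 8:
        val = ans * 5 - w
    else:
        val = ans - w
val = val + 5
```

ans=8, w=8
ans >= 8 is True; w > 8 is False
→ val = w * 2 = 16
val = 16+5 = 21

21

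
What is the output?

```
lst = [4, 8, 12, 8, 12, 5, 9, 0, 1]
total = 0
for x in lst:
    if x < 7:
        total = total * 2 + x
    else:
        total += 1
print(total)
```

89

x=4: <7, total = 0*2+4 = 4
x=8: not <7, total = 4+1 = 5
x=12: not <7, total = 5+1 = 6
x=8: not <7, total = 6+1 = 7
x=12: not <7, total = 7+1 = 8
x=5: <7, total = 8*2+5 = 21
x=9: not <7, total = 21+1 = 22
x=0: <7, total = 22*2+0 = 44
x=1: <7, total = 44*2+1 = 89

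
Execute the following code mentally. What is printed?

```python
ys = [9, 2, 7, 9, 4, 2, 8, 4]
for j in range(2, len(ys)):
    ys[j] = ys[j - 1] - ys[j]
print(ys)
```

[9, 2, -5, -14, -18, -20, -28, -32]

j=2: ys[2] = 2-7 = -5 → [9, 2, -5, 9, 4, 2, 8, 4]
j=3: ys[3] = (-5)-9 = -14 → [9, 2, -5, -14, 4, 2, 8, 4]
j=4: ys[4] = (-14)-4 = -18 → [9, 2, -5, -14, -18, 2, 8, 4]
j=5: ys[5] = (-18)-2 = -20 → [9, 2, -5, -14, -18, -20, 8, 4]
j=6: ys[6] = (-20)-8 = -28 → [9, 2, -5, -14, -18, -20, -28, 4]
j=7: ys[7] = (-28)-4 = -32 → [9, 2, -5, -14, -18, -20, -28, -32]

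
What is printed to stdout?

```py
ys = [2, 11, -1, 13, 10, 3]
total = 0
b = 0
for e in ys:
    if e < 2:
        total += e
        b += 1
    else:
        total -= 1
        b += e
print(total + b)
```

34

e=2: not <2, total = 0-1 = -1; b=2
e=11: not <2, total = (-1)-1 = -2; b=13
e=-1: <2, total = (-2)+(-1) = -3; b=14
e=13: not <2, total = (-3)-1 = -4; b=27
e=10: not <2, total = (-4)-1 = -5; b=37
e=3: not <2, total = (-5)-1 = -6; b=40
total+b = (-6)+40 = 34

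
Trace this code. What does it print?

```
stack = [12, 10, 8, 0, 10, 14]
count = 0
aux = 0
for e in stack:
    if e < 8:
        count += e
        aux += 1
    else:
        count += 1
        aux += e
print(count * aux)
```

275

e=12: not <8, count = 0+1 = 1; aux=12
e=10: not <8, count = 1+1 = 2; aux=22
e=8: not <8, count = 2+1 = 3; aux=30
e=0: <8, count = 3+0 = 3; aux=31
e=10: not <8, count = 3+1 = 4; aux=41
e=14: not <8, count = 4+1 = 5; aux=55
count*aux = 5*55 = 275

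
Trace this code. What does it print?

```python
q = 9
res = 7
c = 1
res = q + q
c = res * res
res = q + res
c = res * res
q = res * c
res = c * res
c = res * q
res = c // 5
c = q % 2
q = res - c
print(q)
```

77484096

res = 9+9 = 18
c = 18*18 = 324
res = 9+18 = 27
c = 27*27 = 729
q = 27*729 = 19683
res = 729*27 = 19683
c = 19683*19683 = 387420489
res = 387420489//5 = 77484097
c = 19683%2 = 1
q = 77484097-1 = 77484096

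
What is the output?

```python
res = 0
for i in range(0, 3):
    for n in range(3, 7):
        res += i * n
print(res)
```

54

i=0,n=3: res = 0+0 = 0
i=0,n=4: res = 0+0 = 0
i=0,n=5: res = 0+0 = 0
i=0,n=6: res = 0+0 = 0
i=1,n=3: res = 0+3 = 3
i=1,n=4: res = 3+4 = 7
i=1,n=5: res = 7+5 = 12
i=1,n=6: res = 12+6 = 18
i=2,n=3: res = 18+6 = 24
i=2,n=4: res = 24+8 = 32
i=2,n=5: res = 32+10 = 42
i=2,n=6: res = 42+12 = 54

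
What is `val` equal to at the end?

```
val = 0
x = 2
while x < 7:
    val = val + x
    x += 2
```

x=2: val = 0+2 = 2
x=4: val = 2+4 = 6
x=6: val = 6+6 = 12

12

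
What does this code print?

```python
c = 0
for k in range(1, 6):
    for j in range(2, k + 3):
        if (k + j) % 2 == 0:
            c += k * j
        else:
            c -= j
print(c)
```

131

k=1,j=2: odd sum, c = 0-2 = -2
k=1,j=3: even sum, c = (-2)+3 = 1
k=2,j=2: even sum, c = 1+4 = 5
k=2,j=3: odd sum, c = 5-3 = 2
k=2,j=4: even sum, c = 2+8 = 10
k=3,j=2: odd sum, c = 10-2 = 8
k=3,j=3: even sum, c = 8+9 = 17
k=3,j=4: odd sum, c = 17-4 = 13
k=3,j=5: even sum, c = 13+15 = 28
k=4,j=2: even sum, c = 28+8 = 36
k=4,j=3: odd sum, c = 36-3 = 33
k=4,j=4: even sum, c = 33+16 = 49
k=4,j=5: odd sum, c = 49-5 = 44
k=4,j=6: even sum, c = 44+24 = 68
k=5,j=2: odd sum, c = 68-2 = 66
k=5,j=3: even sum, c = 66+15 = 81
k=5,j=4: odd sum, c = 81-4 = 77
k=5,j=5: even sum, c = 77+25 = 102
k=5,j=6: odd sum, c = 102-6 = 96
k=5,j=7: even sum, c = 96+35 = 131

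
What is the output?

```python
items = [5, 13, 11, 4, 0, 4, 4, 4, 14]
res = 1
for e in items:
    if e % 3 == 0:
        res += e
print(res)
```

e=5: not %3==0
e=13: not %3==0
e=11: not %3==0
e=4: not %3==0
e=0: %3==0, res = 1+0 = 1
e=4: not %3==0
e=4: not %3==0
e=4: not %3==0
e=14: not %3==0

1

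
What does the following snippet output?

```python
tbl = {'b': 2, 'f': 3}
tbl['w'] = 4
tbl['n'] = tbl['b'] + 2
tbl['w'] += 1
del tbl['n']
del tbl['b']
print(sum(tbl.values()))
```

8

tbl['w'] = 4 → {'b': 2, 'f': 3, 'w': 4}
tbl['n'] = tbl['b']+2 = 4 → {'b': 2, 'f': 3, 'w': 4, 'n': 4}
tbl['w'] = 4+1 = 5 → {'b': 2, 'f': 3, 'w': 5, 'n': 4}
del 'n' → {'b': 2, 'f': 3, 'w': 5}
del 'b' → {'f': 3, 'w': 5}
sum of values = 8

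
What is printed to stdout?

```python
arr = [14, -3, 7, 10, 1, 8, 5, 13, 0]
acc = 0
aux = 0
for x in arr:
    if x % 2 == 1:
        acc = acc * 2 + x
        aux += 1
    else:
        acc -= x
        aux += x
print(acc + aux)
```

-488

x=14: not odd, acc = 0-14 = -14; aux=14
x=-3: odd, acc = (-14)*2+(-3) = -31; aux=15
x=7: odd, acc = (-31)*2+7 = -55; aux=16
x=10: not odd, acc = (-55)-10 = -65; aux=26
x=1: odd, acc = (-65)*2+1 = -129; aux=27
x=8: not odd, acc = (-129)-8 = -137; aux=35
x=5: odd, acc = (-137)*2+5 = -269; aux=36
x=13: odd, acc = (-269)*2+13 = -525; aux=37
x=0: not odd, acc = (-525)-0 = -525; aux=37
acc+aux = (-525)+37 = -488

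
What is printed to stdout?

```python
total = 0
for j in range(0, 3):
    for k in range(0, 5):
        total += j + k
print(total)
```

j=0,k=0: total = 0+0 = 0
j=0,k=1: total = 0+1 = 1
j=0,k=2: total = 1+2 = 3
j=0,k=3: total = 3+3 = 6
j=0,k=4: total = 6+4 = 10
j=1,k=0: total = 10+1 = 11
j=1,k=1: total = 11+2 = 13
j=1,k=2: total = 13+3 = 16
j=1,k=3: total = 16+4 = 20
j=1,k=4: total = 20+5 = 25
j=2,k=0: total = 25+2 = 27
j=2,k=1: total = 27+3 = 30
j=2,k=2: total = 30+4 = 34
j=2,k=3: total = 34+5 = 39
j=2,k=4: total = 39+6 = 45

45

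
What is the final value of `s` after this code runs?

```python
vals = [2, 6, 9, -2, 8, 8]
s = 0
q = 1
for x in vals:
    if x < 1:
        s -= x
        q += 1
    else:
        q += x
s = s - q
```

-33

x=2: not <1; q=3
x=6: not <1; q=9
x=9: not <1; q=18
x=-2: <1, s = 0-(-2) = 2; q=19
x=8: not <1; q=27
x=8: not <1; q=35
s-q = 2-35 = -33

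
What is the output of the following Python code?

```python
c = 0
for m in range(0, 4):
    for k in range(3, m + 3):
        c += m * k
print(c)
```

m=1,k=3: c = 0+3 = 3
m=2,k=3: c = 3+6 = 9
m=2,k=4: c = 9+8 = 17
m=3,k=3: c = 17+9 = 26
m=3,k=4: c = 26+12 = 38
m=3,k=5: c = 38+15 = 53

53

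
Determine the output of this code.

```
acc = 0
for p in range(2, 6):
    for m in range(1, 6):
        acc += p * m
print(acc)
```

p=2,m=1: acc = 0+2 = 2
p=2,m=2: acc = 2+4 = 6
p=2,m=3: acc = 6+6 = 12
p=2,m=4: acc = 12+8 = 20
p=2,m=5: acc = 20+10 = 30
p=3,m=1: acc = 30+3 = 33
p=3,m=2: acc = 33+6 = 39
p=3,m=3: acc = 39+9 = 48
p=3,m=4: acc = 48+12 = 60
p=3,m=5: acc = 60+15 = 75
p=4,m=1: acc = 75+4 = 79
p=4,m=2: acc = 79+8 = 87
p=4,m=3: acc = 87+12 = 99
p=4,m=4: acc = 99+16 = 115
p=4,m=5: acc = 115+20 = 135
p=5,m=1: acc = 135+5 = 140
p=5,m=2: acc = 140+10 = 150
p=5,m=3: acc = 150+15 = 165
p=5,m=4: acc = 165+20 = 185
p=5,m=5: acc = 185+25 = 210

210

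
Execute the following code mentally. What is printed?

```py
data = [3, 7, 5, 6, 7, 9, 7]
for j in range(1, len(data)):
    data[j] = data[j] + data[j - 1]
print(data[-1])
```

44

j=1: data[1] = 7+3 = 10 → [3, 10, 5, 6, 7, 9, 7]
j=2: data[2] = 5+10 = 15 → [3, 10, 15, 6, 7, 9, 7]
j=3: data[3] = 6+15 = 21 → [3, 10, 15, 21, 7, 9, 7]
j=4: data[4] = 7+21 = 28 → [3, 10, 15, 21, 28, 9, 7]
j=5: data[5] = 9+28 = 37 → [3, 10, 15, 21, 28, 37, 7]
j=6: data[6] = 7+37 = 44 → [3, 10, 15, 21, 28, 37, 44]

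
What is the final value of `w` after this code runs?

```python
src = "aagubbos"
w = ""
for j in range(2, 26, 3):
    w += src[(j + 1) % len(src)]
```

'uoabsgba'

j=2: add src[3]='u' → 'u'
j=5: add src[6]='o' → 'uo'
j=8: add src[1]='a' → 'uoa'
j=11: add src[4]='b' → 'uoab'
j=14: add src[7]='s' → 'uoabs'
j=17: add src[2]='g' → 'uoabsg'
j=20: add src[5]='b' → 'uoabsgb'
j=23: add src[0]='a' → 'uoabsgba'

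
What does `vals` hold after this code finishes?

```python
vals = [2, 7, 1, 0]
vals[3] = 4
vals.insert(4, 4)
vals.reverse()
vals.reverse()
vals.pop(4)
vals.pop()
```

vals[3] = 4 → [2, 7, 1, 4]
insert 4 at 4 → [2, 7, 1, 4, 4]
reverse → [4, 4, 1, 7, 2]
reverse → [2, 7, 1, 4, 4]
pop(4) removes 4 → [2, 7, 1, 4]
pop() removes 4 → [2, 7, 1]

[2, 7, 1]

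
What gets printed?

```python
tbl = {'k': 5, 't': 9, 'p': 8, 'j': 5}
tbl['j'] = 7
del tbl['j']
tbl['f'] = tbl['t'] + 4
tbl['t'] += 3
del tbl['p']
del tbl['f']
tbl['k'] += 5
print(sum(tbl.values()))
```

22

tbl['j'] = 7 → {'k': 5, 't': 9, 'p': 8, 'j': 7}
del 'j' → {'k': 5, 't': 9, 'p': 8}
tbl['f'] = tbl['t']+4 = 13 → {'k': 5, 't': 9, 'p': 8, 'f': 13}
tbl['t'] = 9+3 = 12 → {'k': 5, 't': 12, 'p': 8, 'f': 13}
del 'p' → {'k': 5, 't': 12, 'f': 13}
del 'f' → {'k': 5, 't': 12}
tbl['k'] = 5+5 = 10 → {'k': 10, 't': 12}
sum of values = 22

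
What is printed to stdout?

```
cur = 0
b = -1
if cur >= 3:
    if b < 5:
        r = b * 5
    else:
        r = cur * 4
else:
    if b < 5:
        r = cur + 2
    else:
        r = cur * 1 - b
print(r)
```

cur=0, b=-1
cur >= 3 is False; b < 5 is True
→ r = cur + 2 = 2

2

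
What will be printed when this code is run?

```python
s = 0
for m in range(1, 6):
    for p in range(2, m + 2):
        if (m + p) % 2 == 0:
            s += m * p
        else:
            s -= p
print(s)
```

m=1,p=2: odd sum, s = 0-2 = -2
m=2,p=2: even sum, s = (-2)+4 = 2
m=2,p=3: odd sum, s = 2-3 = -1
m=3,p=2: odd sum, s = (-1)-2 = -3
m=3,p=3: even sum, s = (-3)+9 = 6
m=3,p=4: odd sum, s = 6-4 = 2
m=4,p=2: even sum, s = 2+8 = 10
m=4,p=3: odd sum, s = 10-3 = 7
m=4,p=4: even sum, s = 7+16 = 23
m=4,p=5: odd sum, s = 23-5 = 18
m=5,p=2: odd sum, s = 18-2 = 16
m=5,p=3: even sum, s = 16+15 = 31
m=5,p=4: odd sum, s = 31-4 = 27
m=5,p=5: even sum, s = 27+25 = 52
m=5,p=6: odd sum, s = 52-6 = 46

46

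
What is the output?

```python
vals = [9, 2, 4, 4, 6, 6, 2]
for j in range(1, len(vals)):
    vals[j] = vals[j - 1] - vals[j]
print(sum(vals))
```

j=1: vals[1] = 9-2 = 7 → [9, 7, 4, 4, 6, 6, 2]
j=2: vals[2] = 7-4 = 3 → [9, 7, 3, 4, 6, 6, 2]
j=3: vals[3] = 3-4 = -1 → [9, 7, 3, -1, 6, 6, 2]
j=4: vals[4] = (-1)-6 = -7 → [9, 7, 3, -1, -7, 6, 2]
j=5: vals[5] = (-7)-6 = -13 → [9, 7, 3, -1, -7, -13, 2]
j=6: vals[6] = (-13)-2 = -15 → [9, 7, 3, -1, -7, -13, -15]
sum = -17

-17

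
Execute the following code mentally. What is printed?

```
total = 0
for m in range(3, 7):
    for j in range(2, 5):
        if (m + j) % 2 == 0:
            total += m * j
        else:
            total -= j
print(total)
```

m=3,j=2: odd sum, total = 0-2 = -2
m=3,j=3: even sum, total = (-2)+9 = 7
m=3,j=4: odd sum, total = 7-4 = 3
m=4,j=2: even sum, total = 3+8 = 11
m=4,j=3: odd sum, total = 11-3 = 8
m=4,j=4: even sum, total = 8+16 = 24
m=5,j=2: odd sum, total = 24-2 = 22
m=5,j=3: even sum, total = 22+15 = 37
m=5,j=4: odd sum, total = 37-4 = 33
m=6,j=2: even sum, total = 33+12 = 45
m=6,j=3: odd sum, total = 45-3 = 42
m=6,j=4: even sum, total = 42+24 = 66

66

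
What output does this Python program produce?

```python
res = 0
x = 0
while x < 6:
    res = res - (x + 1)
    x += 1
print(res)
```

-21

x=0: res = 0-1 = -1
x=1: res = (-1)-2 = -3
x=2: res = (-3)-3 = -6
x=3: res = (-6)-4 = -10
x=4: res = (-10)-5 = -15
x=5: res = (-15)-6 = -21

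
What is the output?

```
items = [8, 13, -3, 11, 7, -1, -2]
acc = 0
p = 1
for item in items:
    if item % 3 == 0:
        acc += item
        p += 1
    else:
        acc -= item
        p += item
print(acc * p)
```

item=8: not %3==0, acc = 0-8 = -8; p=9
item=13: not %3==0, acc = (-8)-13 = -21; p=22
item=-3: %3==0, acc = (-21)+(-3) = -24; p=23
item=11: not %3==0, acc = (-24)-11 = -35; p=34
item=7: not %3==0, acc = (-35)-7 = -42; p=41
item=-1: not %3==0, acc = (-42)-(-1) = -41; p=40
item=-2: not %3==0, acc = (-41)-(-2) = -39; p=38
acc*p = (-39)*38 = -1482

-1482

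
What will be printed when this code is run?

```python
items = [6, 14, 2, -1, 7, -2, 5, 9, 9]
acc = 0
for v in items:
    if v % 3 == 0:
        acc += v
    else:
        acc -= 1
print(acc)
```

18

v=6: %3==0, acc = 0+6 = 6
v=14: not %3==0, acc = 6-1 = 5
v=2: not %3==0, acc = 5-1 = 4
v=-1: not %3==0, acc = 4-1 = 3
v=7: not %3==0, acc = 3-1 = 2
v=-2: not %3==0, acc = 2-1 = 1
v=5: not %3==0, acc = 1-1 = 0
v=9: %3==0, acc = 0+9 = 9
v=9: %3==0, acc = 9+9 = 18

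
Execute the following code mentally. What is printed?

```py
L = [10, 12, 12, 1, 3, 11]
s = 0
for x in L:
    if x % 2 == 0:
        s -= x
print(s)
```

-34

x=10: even, s = 0-10 = -10
x=12: even, s = (-10)-12 = -22
x=12: even, s = (-22)-12 = -34
x=1: not even
x=3: not even
x=11: not even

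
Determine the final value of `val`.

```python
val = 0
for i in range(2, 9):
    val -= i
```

i=2: val = 0-2 = -2
i=3: val = (-2)-3 = -5
i=4: val = (-5)-4 = -9
i=5: val = (-9)-5 = -14
i=6: val = (-14)-6 = -20
i=7: val = (-20)-7 = -27
i=8: val = (-27)-8 = -35

-35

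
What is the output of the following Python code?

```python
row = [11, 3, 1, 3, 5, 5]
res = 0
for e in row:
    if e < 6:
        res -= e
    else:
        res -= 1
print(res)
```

-18

e=11: not <6, res = 0-1 = -1
e=3: <6, res = (-1)-3 = -4
e=1: <6, res = (-4)-1 = -5
e=3: <6, res = (-5)-3 = -8
e=5: <6, res = (-8)-5 = -13
e=5: <6, res = (-13)-5 = -18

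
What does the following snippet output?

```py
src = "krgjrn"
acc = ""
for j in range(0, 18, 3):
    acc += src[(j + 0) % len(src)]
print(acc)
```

j=0: add src[0]='k' → 'k'
j=3: add src[3]='j' → 'kj'
j=6: add src[0]='k' → 'kjk'
j=9: add src[3]='j' → 'kjkj'
j=12: add src[0]='k' → 'kjkjk'
j=15: add src[3]='j' → 'kjkjkj'

kjkjkj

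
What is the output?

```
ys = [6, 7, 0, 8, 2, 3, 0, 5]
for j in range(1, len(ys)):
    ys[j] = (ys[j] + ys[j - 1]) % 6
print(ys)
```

[6, 1, 1, 3, 5, 2, 2, 1]

j=1: ys[1] = (7+6)%6 = 1 → [6, 1, 0, 8, 2, 3, 0, 5]
j=2: ys[2] = (0+1)%6 = 1 → [6, 1, 1, 8, 2, 3, 0, 5]
j=3: ys[3] = (8+1)%6 = 3 → [6, 1, 1, 3, 2, 3, 0, 5]
j=4: ys[4] = (2+3)%6 = 5 → [6, 1, 1, 3, 5, 3, 0, 5]
j=5: ys[5] = (3+5)%6 = 2 → [6, 1, 1, 3, 5, 2, 0, 5]
j=6: ys[6] = (0+2)%6 = 2 → [6, 1, 1, 3, 5, 2, 2, 5]
j=7: ys[7] = (5+2)%6 = 1 → [6, 1, 1, 3, 5, 2, 2, 1]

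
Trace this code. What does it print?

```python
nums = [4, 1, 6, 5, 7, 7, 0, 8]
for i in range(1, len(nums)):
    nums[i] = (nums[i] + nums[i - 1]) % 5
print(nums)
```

i=1: nums[1] = (1+4)%5 = 0 → [4, 0, 6, 5, 7, 7, 0, 8]
i=2: nums[2] = (6+0)%5 = 1 → [4, 0, 1, 5, 7, 7, 0, 8]
i=3: nums[3] = (5+1)%5 = 1 → [4, 0, 1, 1, 7, 7, 0, 8]
i=4: nums[4] = (7+1)%5 = 3 → [4, 0, 1, 1, 3, 7, 0, 8]
i=5: nums[5] = (7+3)%5 = 0 → [4, 0, 1, 1, 3, 0, 0, 8]
i=6: nums[6] = (0+0)%5 = 0 → [4, 0, 1, 1, 3, 0, 0, 8]
i=7: nums[7] = (8+0)%5 = 3 → [4, 0, 1, 1, 3, 0, 0, 3]

[4, 0, 1, 1, 3, 0, 0, 3]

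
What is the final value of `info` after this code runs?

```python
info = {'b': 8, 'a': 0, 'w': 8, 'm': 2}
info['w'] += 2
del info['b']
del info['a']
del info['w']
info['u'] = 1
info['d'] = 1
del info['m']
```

info['w'] = 8+2 = 10 → {'b': 8, 'a': 0, 'w': 10, 'm': 2}
del 'b' → {'a': 0, 'w': 10, 'm': 2}
del 'a' → {'w': 10, 'm': 2}
del 'w' → {'m': 2}
info['u'] = 1 → {'m': 2, 'u': 1}
info['d'] = 1 → {'m': 2, 'u': 1, 'd': 1}
del 'm' → {'u': 1, 'd': 1}

{'u': 1, 'd': 1}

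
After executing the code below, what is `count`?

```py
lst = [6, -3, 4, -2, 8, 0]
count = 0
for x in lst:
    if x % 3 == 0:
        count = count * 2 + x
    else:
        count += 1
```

24

x=6: %3==0, count = 0*2+6 = 6
x=-3: %3==0, count = 6*2+(-3) = 9
x=4: not %3==0, count = 9+1 = 10
x=-2: not %3==0, count = 10+1 = 11
x=8: not %3==0, count = 11+1 = 12
x=0: %3==0, count = 12*2+0 = 24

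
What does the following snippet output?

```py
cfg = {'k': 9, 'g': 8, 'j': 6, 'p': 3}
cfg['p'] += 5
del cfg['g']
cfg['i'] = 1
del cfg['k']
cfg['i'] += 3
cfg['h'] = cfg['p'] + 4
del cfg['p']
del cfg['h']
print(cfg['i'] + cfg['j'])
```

10

cfg['p'] = 3+5 = 8 → {'k': 9, 'g': 8, 'j': 6, 'p': 8}
del 'g' → {'k': 9, 'j': 6, 'p': 8}
cfg['i'] = 1 → {'k': 9, 'j': 6, 'p': 8, 'i': 1}
del 'k' → {'j': 6, 'p': 8, 'i': 1}
cfg['i'] = 1+3 = 4 → {'j': 6, 'p': 8, 'i': 4}
cfg['h'] = cfg['p']+4 = 12 → {'j': 6, 'p': 8, 'i': 4, 'h': 12}
del 'p' → {'j': 6, 'i': 4, 'h': 12}
del 'h' → {'j': 6, 'i': 4}
cfg['i']+cfg['j'] = 4+6 = 10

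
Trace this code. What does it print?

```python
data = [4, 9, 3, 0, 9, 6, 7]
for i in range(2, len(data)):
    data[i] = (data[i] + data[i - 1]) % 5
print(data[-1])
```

i=2: data[2] = (3+9)%5 = 2 → [4, 9, 2, 0, 9, 6, 7]
i=3: data[3] = (0+2)%5 = 2 → [4, 9, 2, 2, 9, 6, 7]
i=4: data[4] = (9+2)%5 = 1 → [4, 9, 2, 2, 1, 6, 7]
i=5: data[5] = (6+1)%5 = 2 → [4, 9, 2, 2, 1, 2, 7]
i=6: data[6] = (7+2)%5 = 4 → [4, 9, 2, 2, 1, 2, 4]

4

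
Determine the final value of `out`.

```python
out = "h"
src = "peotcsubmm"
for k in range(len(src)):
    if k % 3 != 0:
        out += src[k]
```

k=0: skip
k=1: add 'e' → 'he'
k=2: add 'o' → 'heo'
k=3: skip
k=4: add 'c' → 'heoc'
k=5: add 's' → 'heocs'
k=6: skip
k=7: add 'b' → 'heocsb'
k=8: add 'm' → 'heocsbm'
k=9: skip

'heocsbm'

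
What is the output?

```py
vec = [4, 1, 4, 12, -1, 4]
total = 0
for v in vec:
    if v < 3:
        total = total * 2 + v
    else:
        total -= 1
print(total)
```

-8

v=4: not <3, total = 0-1 = -1
v=1: <3, total = (-1)*2+1 = -1
v=4: not <3, total = (-1)-1 = -2
v=12: not <3, total = (-2)-1 = -3
v=-1: <3, total = (-3)*2+(-1) = -7
v=4: not <3, total = (-7)-1 = -8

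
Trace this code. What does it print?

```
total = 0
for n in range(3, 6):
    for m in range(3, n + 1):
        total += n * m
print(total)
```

n=3,m=3: total = 0+9 = 9
n=4,m=3: total = 9+12 = 21
n=4,m=4: total = 21+16 = 37
n=5,m=3: total = 37+15 = 52
n=5,m=4: total = 52+20 = 72
n=5,m=5: total = 72+25 = 97

97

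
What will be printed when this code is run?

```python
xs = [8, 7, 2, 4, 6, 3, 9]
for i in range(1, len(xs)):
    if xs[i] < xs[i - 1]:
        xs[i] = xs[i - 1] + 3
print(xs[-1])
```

i=1: 7<8, xs[1] = 8+3 = 11 → [8, 11, 2, 4, 6, 3, 9]
i=2: 2<11, xs[2] = 11+3 = 14 → [8, 11, 14, 4, 6, 3, 9]
i=3: 4<14, xs[3] = 14+3 = 17 → [8, 11, 14, 17, 6, 3, 9]
i=4: 6<17, xs[4] = 17+3 = 20 → [8, 11, 14, 17, 20, 3, 9]
i=5: 3<20, xs[5] = 20+3 = 23 → [8, 11, 14, 17, 20, 23, 9]
i=6: 9<23, xs[6] = 23+3 = 26 → [8, 11, 14, 17, 20, 23, 26]

26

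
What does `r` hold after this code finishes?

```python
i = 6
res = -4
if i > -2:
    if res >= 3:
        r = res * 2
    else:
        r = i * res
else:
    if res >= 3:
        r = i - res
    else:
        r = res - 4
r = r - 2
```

-26

i=6, res=-4
i > -2 is True; res >= 3 is False
→ r = i * res = -24
r = (-24)-2 = -26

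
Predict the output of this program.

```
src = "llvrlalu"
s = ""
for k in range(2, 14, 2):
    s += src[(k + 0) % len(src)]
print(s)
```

k=2: add src[2]='v' → 'v'
k=4: add src[4]='l' → 'vl'
k=6: add src[6]='l' → 'vll'
k=8: add src[0]='l' → 'vlll'
k=10: add src[2]='v' → 'vlllv'
k=12: add src[4]='l' → 'vlllvl'

vlllvl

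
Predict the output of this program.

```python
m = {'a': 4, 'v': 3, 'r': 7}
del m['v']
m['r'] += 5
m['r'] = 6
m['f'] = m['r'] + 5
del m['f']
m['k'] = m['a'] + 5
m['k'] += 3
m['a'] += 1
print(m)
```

del 'v' → {'a': 4, 'r': 7}
m['r'] = 7+5 = 12 → {'a': 4, 'r': 12}
m['r'] = 6 → {'a': 4, 'r': 6}
m['f'] = m['r']+5 = 11 → {'a': 4, 'r': 6, 'f': 11}
del 'f' → {'a': 4, 'r': 6}
m['k'] = m['a']+5 = 9 → {'a': 4, 'r': 6, 'k': 9}
m['k'] = 9+3 = 12 → {'a': 4, 'r': 6, 'k': 12}
m['a'] = 4+1 = 5 → {'a': 5, 'r': 6, 'k': 12}

{'a': 5, 'r': 6, 'k': 12}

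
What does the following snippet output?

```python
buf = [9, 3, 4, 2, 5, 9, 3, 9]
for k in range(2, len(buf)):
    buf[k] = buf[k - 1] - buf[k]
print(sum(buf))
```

k=2: buf[2] = 3-4 = -1 → [9, 3, -1, 2, 5, 9, 3, 9]
k=3: buf[3] = (-1)-2 = -3 → [9, 3, -1, -3, 5, 9, 3, 9]
k=4: buf[4] = (-3)-5 = -8 → [9, 3, -1, -3, -8, 9, 3, 9]
k=5: buf[5] = (-8)-9 = -17 → [9, 3, -1, -3, -8, -17, 3, 9]
k=6: buf[6] = (-17)-3 = -20 → [9, 3, -1, -3, -8, -17, -20, 9]
k=7: buf[7] = (-20)-9 = -29 → [9, 3, -1, -3, -8, -17, -20, -29]
sum = -66

-66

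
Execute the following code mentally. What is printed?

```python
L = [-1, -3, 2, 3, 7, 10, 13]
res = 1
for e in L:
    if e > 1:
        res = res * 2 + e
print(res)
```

e=-1: not >1
e=-3: not >1
e=2: >1, res = 1*2+2 = 4
e=3: >1, res = 4*2+3 = 11
e=7: >1, res = 11*2+7 = 29
e=10: >1, res = 29*2+10 = 68
e=13: >1, res = 68*2+13 = 149

149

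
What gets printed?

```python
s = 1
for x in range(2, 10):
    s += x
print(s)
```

45

x=2: s = 1+2 = 3
x=3: s = 3+3 = 6
x=4: s = 6+4 = 10
x=5: s = 10+5 = 15
x=6: s = 15+6 = 21
x=7: s = 21+7 = 28
x=8: s = 28+8 = 36
x=9: s = 36+9 = 45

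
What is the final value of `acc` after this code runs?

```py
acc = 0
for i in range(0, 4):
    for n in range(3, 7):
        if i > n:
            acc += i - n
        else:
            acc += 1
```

16

i=0,n=3: not 0>3, acc = 0+1 = 1
i=0,n=4: not 0>4, acc = 1+1 = 2
i=0,n=5: not 0>5, acc = 2+1 = 3
i=0,n=6: not 0>6, acc = 3+1 = 4
i=1,n=3: not 1>3, acc = 4+1 = 5
i=1,n=4: not 1>4, acc = 5+1 = 6
i=1,n=5: not 1>5, acc = 6+1 = 7
i=1,n=6: not 1>6, acc = 7+1 = 8
i=2,n=3: not 2>3, acc = 8+1 = 9
i=2,n=4: not 2>4, acc = 9+1 = 10
i=2,n=5: not 2>5, acc = 10+1 = 11
i=2,n=6: not 2>6, acc = 11+1 = 12
i=3,n=3: not 3>3, acc = 12+1 = 13
i=3,n=4: not 3>4, acc = 13+1 = 14
i=3,n=5: not 3>5, acc = 14+1 = 15
i=3,n=6: not 3>6, acc = 15+1 = 16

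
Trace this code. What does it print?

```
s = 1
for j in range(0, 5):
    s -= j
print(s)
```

j=0: s = 1-0 = 1
j=1: s = 1-1 = 0
j=2: s = 0-2 = -2
j=3: s = (-2)-3 = -5
j=4: s = (-5)-4 = -9

-9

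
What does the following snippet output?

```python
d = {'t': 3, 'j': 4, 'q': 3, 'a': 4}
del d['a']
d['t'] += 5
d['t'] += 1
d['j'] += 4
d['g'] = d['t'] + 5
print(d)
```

del 'a' → {'t': 3, 'j': 4, 'q': 3}
d['t'] = 3+5 = 8 → {'t': 8, 'j': 4, 'q': 3}
d['t'] = 8+1 = 9 → {'t': 9, 'j': 4, 'q': 3}
d['j'] = 4+4 = 8 → {'t': 9, 'j': 8, 'q': 3}
d['g'] = d['t']+5 = 14 → {'t': 9, 'j': 8, 'q': 3, 'g': 14}

{'t': 9, 'j': 8, 'q': 3, 'g': 14}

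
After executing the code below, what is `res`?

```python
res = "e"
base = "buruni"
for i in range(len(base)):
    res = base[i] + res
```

i=0: prepend 'b' → 'be'
i=1: prepend 'u' → 'ube'
i=2: prepend 'r' → 'rube'
i=3: prepend 'u' → 'urube'
i=4: prepend 'n' → 'nurube'
i=5: prepend 'i' → 'inurube'

'inurube'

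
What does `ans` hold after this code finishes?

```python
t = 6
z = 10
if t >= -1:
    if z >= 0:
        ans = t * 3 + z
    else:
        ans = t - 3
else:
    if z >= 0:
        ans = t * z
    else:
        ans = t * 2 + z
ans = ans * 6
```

168

t=6, z=10
t >= -1 is True; z >= 0 is True
→ ans = t * 3 + z = 28
ans = 28*6 = 168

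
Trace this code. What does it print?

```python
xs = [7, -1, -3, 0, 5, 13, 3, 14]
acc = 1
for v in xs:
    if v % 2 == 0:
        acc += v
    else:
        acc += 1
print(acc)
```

21

v=7: not even, acc = 1+1 = 2
v=-1: not even, acc = 2+1 = 3
v=-3: not even, acc = 3+1 = 4
v=0: even, acc = 4+0 = 4
v=5: not even, acc = 4+1 = 5
v=13: not even, acc = 5+1 = 6
v=3: not even, acc = 6+1 = 7
v=14: even, acc = 7+14 = 21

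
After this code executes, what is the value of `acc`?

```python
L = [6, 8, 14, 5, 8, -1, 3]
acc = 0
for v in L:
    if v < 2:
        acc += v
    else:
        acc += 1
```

v=6: not <2, acc = 0+1 = 1
v=8: not <2, acc = 1+1 = 2
v=14: not <2, acc = 2+1 = 3
v=5: not <2, acc = 3+1 = 4
v=8: not <2, acc = 4+1 = 5
v=-1: <2, acc = 5+(-1) = 4
v=3: not <2, acc = 4+1 = 5

5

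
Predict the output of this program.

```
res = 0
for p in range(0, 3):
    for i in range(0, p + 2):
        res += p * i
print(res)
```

p=0,i=0: res = 0+0 = 0
p=0,i=1: res = 0+0 = 0
p=1,i=0: res = 0+0 = 0
p=1,i=1: res = 0+1 = 1
p=1,i=2: res = 1+2 = 3
p=2,i=0: res = 3+0 = 3
p=2,i=1: res = 3+2 = 5
p=2,i=2: res = 5+4 = 9
p=2,i=3: res = 9+6 = 15

15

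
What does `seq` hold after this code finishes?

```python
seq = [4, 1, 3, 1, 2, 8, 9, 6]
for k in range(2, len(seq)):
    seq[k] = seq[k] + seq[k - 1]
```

[4, 1, 4, 5, 7, 15, 24, 30]

k=2: seq[2] = 3+1 = 4 → [4, 1, 4, 1, 2, 8, 9, 6]
k=3: seq[3] = 1+4 = 5 → [4, 1, 4, 5, 2, 8, 9, 6]
k=4: seq[4] = 2+5 = 7 → [4, 1, 4, 5, 7, 8, 9, 6]
k=5: seq[5] = 8+7 = 15 → [4, 1, 4, 5, 7, 15, 9, 6]
k=6: seq[6] = 9+15 = 24 → [4, 1, 4, 5, 7, 15, 24, 6]
k=7: seq[7] = 6+24 = 30 → [4, 1, 4, 5, 7, 15, 24, 30]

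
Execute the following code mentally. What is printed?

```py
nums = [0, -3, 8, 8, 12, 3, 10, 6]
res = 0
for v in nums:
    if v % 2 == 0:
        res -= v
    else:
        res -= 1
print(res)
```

v=0: even, res = 0-0 = 0
v=-3: not even, res = 0-1 = -1
v=8: even, res = (-1)-8 = -9
v=8: even, res = (-9)-8 = -17
v=12: even, res = (-17)-12 = -29
v=3: not even, res = (-29)-1 = -30
v=10: even, res = (-30)-10 = -40
v=6: even, res = (-40)-6 = -46

-46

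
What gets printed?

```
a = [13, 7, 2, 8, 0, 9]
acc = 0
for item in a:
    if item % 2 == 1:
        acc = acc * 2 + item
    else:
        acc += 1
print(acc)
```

item=13: odd, acc = 0*2+13 = 13
item=7: odd, acc = 13*2+7 = 33
item=2: not odd, acc = 33+1 = 34
item=8: not odd, acc = 34+1 = 35
item=0: not odd, acc = 35+1 = 36
item=9: odd, acc = 36*2+9 = 81

81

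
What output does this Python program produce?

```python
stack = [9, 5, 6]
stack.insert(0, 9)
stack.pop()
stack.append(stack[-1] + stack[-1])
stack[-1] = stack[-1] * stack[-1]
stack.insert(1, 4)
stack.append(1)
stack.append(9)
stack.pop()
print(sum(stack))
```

insert 9 at 0 → [9, 9, 5, 6]
pop() removes 6 → [9, 9, 5]
append stack[-1]+stack[-1] = 5+5 = 10 → [9, 9, 5, 10]
stack[-1] = stack[-1]*stack[-1] = 10*10 = 100 → [9, 9, 5, 100]
insert 4 at 1 → [9, 4, 9, 5, 100]
append 1 → [9, 4, 9, 5, 100, 1]
append 9 → [9, 4, 9, 5, 100, 1, 9]
pop() removes 9 → [9, 4, 9, 5, 100, 1]
sum = 128

128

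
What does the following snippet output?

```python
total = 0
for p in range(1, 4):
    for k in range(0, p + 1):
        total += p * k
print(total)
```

p=1,k=0: total = 0+0 = 0
p=1,k=1: total = 0+1 = 1
p=2,k=0: total = 1+0 = 1
p=2,k=1: total = 1+2 = 3
p=2,k=2: total = 3+4 = 7
p=3,k=0: total = 7+0 = 7
p=3,k=1: total = 7+3 = 10
p=3,k=2: total = 10+6 = 16
p=3,k=3: total = 16+9 = 25

25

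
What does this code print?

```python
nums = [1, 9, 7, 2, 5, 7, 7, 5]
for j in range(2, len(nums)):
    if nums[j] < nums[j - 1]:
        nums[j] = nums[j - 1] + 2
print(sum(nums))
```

106

j=2: 7<9, nums[2] = 9+2 = 11 → [1, 9, 11, 2, 5, 7, 7, 5]
j=3: 2<11, nums[3] = 11+2 = 13 → [1, 9, 11, 13, 5, 7, 7, 5]
j=4: 5<13, nums[4] = 13+2 = 15 → [1, 9, 11, 13, 15, 7, 7, 5]
j=5: 7<15, nums[5] = 15+2 = 17 → [1, 9, 11, 13, 15, 17, 7, 5]
j=6: 7<17, nums[6] = 17+2 = 19 → [1, 9, 11, 13, 15, 17, 19, 5]
j=7: 5<19, nums[7] = 19+2 = 21 → [1, 9, 11, 13, 15, 17, 19, 21]
sum = 106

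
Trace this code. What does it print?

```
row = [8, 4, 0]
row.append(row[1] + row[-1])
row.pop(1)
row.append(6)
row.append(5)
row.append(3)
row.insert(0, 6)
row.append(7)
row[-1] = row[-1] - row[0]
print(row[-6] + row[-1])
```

append row[1]+row[-1] = 4+0 = 4 → [8, 4, 0, 4]
pop(1) removes 4 → [8, 0, 4]
append 6 → [8, 0, 4, 6]
append 5 → [8, 0, 4, 6, 5]
append 3 → [8, 0, 4, 6, 5, 3]
insert 6 at 0 → [6, 8, 0, 4, 6, 5, 3]
append 7 → [6, 8, 0, 4, 6, 5, 3, 7]
row[-1] = row[-1]-row[0] = 7-6 = 1 → [6, 8, 0, 4, 6, 5, 3, 1]
row[-6]+row[-1] = 0+1 = 1

1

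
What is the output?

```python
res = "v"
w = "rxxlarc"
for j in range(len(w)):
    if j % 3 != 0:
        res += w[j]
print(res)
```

vxxar

j=0: skip
j=1: add 'x' → 'vx'
j=2: add 'x' → 'vxx'
j=3: skip
j=4: add 'a' → 'vxxa'
j=5: add 'r' → 'vxxar'
j=6: skip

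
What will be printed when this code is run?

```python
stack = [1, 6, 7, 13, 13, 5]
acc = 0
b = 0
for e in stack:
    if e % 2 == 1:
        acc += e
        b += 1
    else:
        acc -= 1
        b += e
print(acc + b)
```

49

e=1: odd, acc = 0+1 = 1; b=1
e=6: not odd, acc = 1-1 = 0; b=7
e=7: odd, acc = 0+7 = 7; b=8
e=13: odd, acc = 7+13 = 20; b=9
e=13: odd, acc = 20+13 = 33; b=10
e=5: odd, acc = 33+5 = 38; b=11
acc+b = 38+11 = 49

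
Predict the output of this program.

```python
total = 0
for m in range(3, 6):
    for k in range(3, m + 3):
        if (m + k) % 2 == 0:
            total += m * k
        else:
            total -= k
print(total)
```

m=3,k=3: even sum, total = 0+9 = 9
m=3,k=4: odd sum, total = 9-4 = 5
m=3,k=5: even sum, total = 5+15 = 20
m=4,k=3: odd sum, total = 20-3 = 17
m=4,k=4: even sum, total = 17+16 = 33
m=4,k=5: odd sum, total = 33-5 = 28
m=4,k=6: even sum, total = 28+24 = 52
m=5,k=3: even sum, total = 52+15 = 67
m=5,k=4: odd sum, total = 67-4 = 63
m=5,k=5: even sum, total = 63+25 = 88
m=5,k=6: odd sum, total = 88-6 = 82
m=5,k=7: even sum, total = 82+35 = 117

117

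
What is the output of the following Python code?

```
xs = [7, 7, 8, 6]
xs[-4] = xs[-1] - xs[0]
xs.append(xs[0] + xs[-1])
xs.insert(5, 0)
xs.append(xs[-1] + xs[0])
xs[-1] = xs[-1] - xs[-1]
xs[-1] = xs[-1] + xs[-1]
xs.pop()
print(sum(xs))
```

25

xs[-4] = xs[-1]-xs[0] = 6-7 = -1 → [-1, 7, 8, 6]
append xs[0]+xs[-1] = (-1)+6 = 5 → [-1, 7, 8, 6, 5]
insert 0 at 5 → [-1, 7, 8, 6, 5, 0]
append xs[-1]+xs[0] = 0+(-1) = -1 → [-1, 7, 8, 6, 5, 0, -1]
xs[-1] = xs[-1]-xs[-1] = (-1)-(-1) = 0 → [-1, 7, 8, 6, 5, 0, 0]
xs[-1] = xs[-1]+xs[-1] = 0+0 = 0 → [-1, 7, 8, 6, 5, 0, 0]
pop() removes 0 → [-1, 7, 8, 6, 5, 0]
sum = 25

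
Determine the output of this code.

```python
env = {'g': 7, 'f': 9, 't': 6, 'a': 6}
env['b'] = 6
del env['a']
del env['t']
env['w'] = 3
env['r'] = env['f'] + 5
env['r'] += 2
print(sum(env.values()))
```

env['b'] = 6 → {'g': 7, 'f': 9, 't': 6, 'a': 6, 'b': 6}
del 'a' → {'g': 7, 'f': 9, 't': 6, 'b': 6}
del 't' → {'g': 7, 'f': 9, 'b': 6}
env['w'] = 3 → {'g': 7, 'f': 9, 'b': 6, 'w': 3}
env['r'] = env['f']+5 = 14 → {'g': 7, 'f': 9, 'b': 6, 'w': 3, 'r': 14}
env['r'] = 14+2 = 16 → {'g': 7, 'f': 9, 'b': 6, 'w': 3, 'r': 16}
sum of values = 41

41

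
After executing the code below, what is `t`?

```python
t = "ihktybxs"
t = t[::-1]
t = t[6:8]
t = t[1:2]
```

'i'

reverse → 'sxbytkhi'
slice [6:8] → 'hi'
slice [1:2] → 'i'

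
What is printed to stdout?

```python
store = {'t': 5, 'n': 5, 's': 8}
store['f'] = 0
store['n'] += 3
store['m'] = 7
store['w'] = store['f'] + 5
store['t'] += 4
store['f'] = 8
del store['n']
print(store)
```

store['f'] = 0 → {'t': 5, 'n': 5, 's': 8, 'f': 0}
store['n'] = 5+3 = 8 → {'t': 5, 'n': 8, 's': 8, 'f': 0}
store['m'] = 7 → {'t': 5, 'n': 8, 's': 8, 'f': 0, 'm': 7}
store['w'] = store['f']+5 = 5 → {'t': 5, 'n': 8, 's': 8, 'f': 0, 'm': 7, 'w': 5}
store['t'] = 5+4 = 9 → {'t': 9, 'n': 8, 's': 8, 'f': 0, 'm': 7, 'w': 5}
store['f'] = 8 → {'t': 9, 'n': 8, 's': 8, 'f': 8, 'm': 7, 'w': 5}
del 'n' → {'t': 9, 's': 8, 'f': 8, 'm': 7, 'w': 5}

{'t': 9, 's': 8, 'f': 8, 'm': 7, 'w': 5}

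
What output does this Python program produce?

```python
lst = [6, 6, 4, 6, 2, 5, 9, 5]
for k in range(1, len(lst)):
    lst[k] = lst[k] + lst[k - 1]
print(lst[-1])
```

43

k=1: lst[1] = 6+6 = 12 → [6, 12, 4, 6, 2, 5, 9, 5]
k=2: lst[2] = 4+12 = 16 → [6, 12, 16, 6, 2, 5, 9, 5]
k=3: lst[3] = 6+16 = 22 → [6, 12, 16, 22, 2, 5, 9, 5]
k=4: lst[4] = 2+22 = 24 → [6, 12, 16, 22, 24, 5, 9, 5]
k=5: lst[5] = 5+24 = 29 → [6, 12, 16, 22, 24, 29, 9, 5]
k=6: lst[6] = 9+29 = 38 → [6, 12, 16, 22, 24, 29, 38, 5]
k=7: lst[7] = 5+38 = 43 → [6, 12, 16, 22, 24, 29, 38, 43]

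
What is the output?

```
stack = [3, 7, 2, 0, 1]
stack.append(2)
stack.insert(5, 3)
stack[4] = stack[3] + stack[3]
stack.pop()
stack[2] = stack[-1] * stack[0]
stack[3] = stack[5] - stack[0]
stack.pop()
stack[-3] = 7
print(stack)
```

[3, 7, 7, 0, 0]

append 2 → [3, 7, 2, 0, 1, 2]
insert 3 at 5 → [3, 7, 2, 0, 1, 3, 2]
stack[4] = stack[3]+stack[3] = 0+0 = 0 → [3, 7, 2, 0, 0, 3, 2]
pop() removes 2 → [3, 7, 2, 0, 0, 3]
stack[2] = stack[-1]*stack[0] = 3*3 = 9 → [3, 7, 9, 0, 0, 3]
stack[3] = stack[5]-stack[0] = 3-3 = 0 → [3, 7, 9, 0, 0, 3]
pop() removes 3 → [3, 7, 9, 0, 0]
stack[-3] = 7 → [3, 7, 7, 0, 0]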